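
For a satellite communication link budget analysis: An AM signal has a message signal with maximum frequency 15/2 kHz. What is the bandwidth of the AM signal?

In AM (double-sideband), the bandwidth is twice the message frequency.
BW = 2 * f_m = 2 * 15/2 kHz = 15 kHz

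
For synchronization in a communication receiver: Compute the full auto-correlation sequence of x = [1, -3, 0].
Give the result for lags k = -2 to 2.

r_xx[k] = sum_m x[m]*x[m+k], indexed from 0, for k = -2 to 2:
  r_xx[-2] = x[2]*x[0] = 0
  r_xx[-1] = x[1]*x[0] + x[2]*x[1] = -3
  r_xx[0] = x[0]*x[0] + x[1]*x[1] + x[2]*x[2] = 10
  r_xx[1] = x[0]*x[1] + x[1]*x[2] = -3
  r_xx[2] = x[0]*x[2] = 0
r_xx = [0, -3, 10, -3, 0]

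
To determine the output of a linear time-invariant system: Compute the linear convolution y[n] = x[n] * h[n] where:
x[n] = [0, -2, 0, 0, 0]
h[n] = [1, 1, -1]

y[n] = sum_k x[k]*h[n-k]. Output length = len(x) + len(h) - 1 = 5 + 3 - 1 = 7.
y[0] = 0*1 = 0
y[1] = -2*1 + 0*1 = -2
y[2] = 0*1 + -2*1 + 0*-1 = -2
y[3] = 0*1 + 0*1 + -2*-1 = 2
y[4] = 0*1 + 0*1 + 0*-1 = 0
y[5] = 0*1 + 0*-1 = 0
y[6] = 0*-1 = 0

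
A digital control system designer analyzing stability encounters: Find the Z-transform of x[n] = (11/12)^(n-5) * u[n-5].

Time-shifting property: if X(z) = Z{x[n]}, then Z{x[n-d]} = z^(-d) * X(z)
X(z) = z/(z - 11/12) for x[n] = (11/12)^n * u[n]
Z{x[n-5]} = z^(-5) * z/(z - 11/12) = z^(-4)/(z - 11/12)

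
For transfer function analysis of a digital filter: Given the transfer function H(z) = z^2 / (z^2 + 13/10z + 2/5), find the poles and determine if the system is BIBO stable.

Poles are roots of the denominator: z^2 + 13/10z + 2/5 = 0.
Quadratic formula: z = [-(13/10) +/- sqrt((13/10)^2 - 4*(2/5))] / 2
Discriminant = 169/100 - 8/5 = 9/100; sqrt = 3/10.
z = (-13/10 +/- 3/10) / 2 => z = -1/2 or z = -4/5.
|p1| = 4/5, |p2| = 1/2.
For BIBO stability, all poles must lie inside the unit circle (|p| < 1).
System is STABLE since both |p| < 1.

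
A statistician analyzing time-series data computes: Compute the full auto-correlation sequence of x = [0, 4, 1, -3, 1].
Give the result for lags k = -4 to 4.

r_xx[k] = sum_m x[m]*x[m+k], indexed from 0, for k = -4 to 4:
  r_xx[-4] = x[4]*x[0] = 0
  r_xx[-3] = x[3]*x[0] + x[4]*x[1] = 4
  r_xx[-2] = x[2]*x[0] + x[3]*x[1] + x[4]*x[2] = -11
  r_xx[-1] = x[1]*x[0] + x[2]*x[1] + x[3]*x[2] + x[4]*x[3] = -2
  r_xx[0] = x[0]*x[0] + x[1]*x[1] + x[2]*x[2] + x[3]*x[3] + x[4]*x[4] = 27
  r_xx[1] = x[0]*x[1] + x[1]*x[2] + x[2]*x[3] + x[3]*x[4] = -2
  r_xx[2] = x[0]*x[2] + x[1]*x[3] + x[2]*x[4] = -11
  r_xx[3] = x[0]*x[3] + x[1]*x[4] = 4
  r_xx[4] = x[0]*x[4] = 0
r_xx = [0, 4, -11, -2, 27, -2, -11, 4, 0]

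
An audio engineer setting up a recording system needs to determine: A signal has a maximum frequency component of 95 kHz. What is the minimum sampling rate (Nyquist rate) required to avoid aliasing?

By the Nyquist-Shannon sampling theorem,
the minimum sampling rate (Nyquist rate) must be at least 2 * f_max.
Nyquist rate = 2 * 95 kHz = 190 kHz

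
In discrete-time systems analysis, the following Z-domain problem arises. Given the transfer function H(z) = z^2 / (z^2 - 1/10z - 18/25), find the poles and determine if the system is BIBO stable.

Poles are roots of the denominator: z^2 - 1/10z - 18/25 = 0.
Quadratic formula: z = [-(-1/10) +/- sqrt((-1/10)^2 - 4*(-18/25))] / 2
Discriminant = 1/100 + 72/25 = 289/100; sqrt = 17/10.
z = (1/10 +/- 17/10) / 2 => z = 9/10 or z = -4/5.
|p1| = 4/5, |p2| = 9/10.
For BIBO stability, all poles must lie inside the unit circle (|p| < 1).
System is STABLE since both |p| < 1.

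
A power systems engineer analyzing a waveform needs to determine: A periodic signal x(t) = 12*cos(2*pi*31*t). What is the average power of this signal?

Average power of A*cos(wt) is A^2/2.
P = 12^2 / 2 = 144/2 = 72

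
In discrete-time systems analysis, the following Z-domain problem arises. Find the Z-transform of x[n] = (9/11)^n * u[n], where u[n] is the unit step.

The Z-transform of a^n * u[n] is z/(z-a) for |z| > |a|.
Here a = 9/11, so X(z) = z/(z - (9/11)) = 11z/(11z - 9)
ROC: |z| > 9/11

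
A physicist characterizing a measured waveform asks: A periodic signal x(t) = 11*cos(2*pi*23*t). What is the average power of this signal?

Average power of A*cos(wt) is A^2/2.
P = 11^2 / 2 = 121/2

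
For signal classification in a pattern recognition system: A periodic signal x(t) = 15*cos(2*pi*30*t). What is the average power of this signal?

Average power of A*cos(wt) is A^2/2.
P = 15^2 / 2 = 225/2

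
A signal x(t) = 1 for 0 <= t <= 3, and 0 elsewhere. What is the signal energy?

Energy = integral of |x(t)|^2 dt over the signal duration
= 1^2 * 3 = 1 * 3 = 3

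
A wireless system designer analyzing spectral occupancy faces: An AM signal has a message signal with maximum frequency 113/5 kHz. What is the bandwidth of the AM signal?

In AM (double-sideband), the bandwidth is twice the message frequency.
BW = 2 * f_m = 2 * 113/5 kHz = 226/5 kHz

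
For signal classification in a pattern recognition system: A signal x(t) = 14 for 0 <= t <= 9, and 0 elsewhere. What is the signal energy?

Energy = integral of |x(t)|^2 dt over the signal duration
= 14^2 * 9 = 196 * 9 = 1764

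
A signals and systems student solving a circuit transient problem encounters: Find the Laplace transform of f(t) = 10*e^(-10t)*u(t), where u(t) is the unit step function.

Standard Laplace transform pair:
e^(-at)*u(t) <-> 1/(s+a)
With a = 10: L{10*e^(-10t)*u(t)} = 10/(s+10), ROC: Re(s) > -10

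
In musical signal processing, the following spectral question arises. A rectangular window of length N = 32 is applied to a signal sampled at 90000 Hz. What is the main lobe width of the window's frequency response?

For a rectangular window of length N,
the main lobe width in frequency is 2*f_s/N.
= 2*90000/32 = 5625 Hz
This determines the minimum frequency separation for resolving two sinusoids.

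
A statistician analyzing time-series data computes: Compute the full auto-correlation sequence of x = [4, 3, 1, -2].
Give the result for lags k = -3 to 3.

r_xx[k] = sum_m x[m]*x[m+k], indexed from 0, for k = -3 to 3:
  r_xx[-3] = x[3]*x[0] = -8
  r_xx[-2] = x[2]*x[0] + x[3]*x[1] = -2
  r_xx[-1] = x[1]*x[0] + x[2]*x[1] + x[3]*x[2] = 13
  r_xx[0] = x[0]*x[0] + x[1]*x[1] + x[2]*x[2] + x[3]*x[3] = 30
  r_xx[1] = x[0]*x[1] + x[1]*x[2] + x[2]*x[3] = 13
  r_xx[2] = x[0]*x[2] + x[1]*x[3] = -2
  r_xx[3] = x[0]*x[3] = -8
r_xx = [-8, -2, 13, 30, 13, -2, -8]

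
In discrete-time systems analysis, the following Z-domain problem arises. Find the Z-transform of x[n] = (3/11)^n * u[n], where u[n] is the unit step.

The Z-transform of a^n * u[n] is z/(z-a) for |z| > |a|.
Here a = 3/11, so X(z) = z/(z - (3/11)) = 11z/(11z - 3)
ROC: |z| > 3/11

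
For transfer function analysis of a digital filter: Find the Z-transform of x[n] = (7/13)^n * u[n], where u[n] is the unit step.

The Z-transform of a^n * u[n] is z/(z-a) for |z| > |a|.
Here a = 7/13, so X(z) = z/(z - (7/13)) = 13z/(13z - 7)
ROC: |z| > 7/13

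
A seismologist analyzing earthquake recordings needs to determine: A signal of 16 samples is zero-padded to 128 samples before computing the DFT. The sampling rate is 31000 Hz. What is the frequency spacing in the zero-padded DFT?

Original DFT: N = 16, resolution = f_s/N = 31000/16 = 3875/2 Hz
Zero-padded DFT: N = 128, resolution = f_s/N = 31000/128 = 3875/16 Hz
Zero-padding interpolates the spectrum (finer frequency grid)
but does NOT improve the true spectral resolution (ability to resolve close frequencies).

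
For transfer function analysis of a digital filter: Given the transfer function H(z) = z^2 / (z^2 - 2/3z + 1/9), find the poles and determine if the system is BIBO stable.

Poles are roots of the denominator: z^2 - 2/3z + 1/9 = 0.
Quadratic formula: z = [-(-2/3) +/- sqrt((-2/3)^2 - 4*(1/9))] / 2
Discriminant = 4/9 - 4/9 = 0; sqrt = 0.
z = (2/3 +/- 0) / 2 = 1/3 (repeated root).
|p1| = 1/3, |p2| = 1/3.
For BIBO stability, all poles must lie inside the unit circle (|p| < 1).
System is STABLE since both |p| < 1.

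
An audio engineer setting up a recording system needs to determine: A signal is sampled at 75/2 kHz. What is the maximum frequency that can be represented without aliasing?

The maximum frequency that can be represented without aliasing
is the Nyquist frequency: f_max = f_s / 2 = 75/2 kHz / 2 = 75/4 kHz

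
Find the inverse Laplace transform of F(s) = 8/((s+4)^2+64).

Standard pair: w/((s+a)^2+w^2) <-> e^(-at)*sin(wt)*u(t)
With a=4, w=8: f(t) = e^(-4t)*sin(8t)*u(t)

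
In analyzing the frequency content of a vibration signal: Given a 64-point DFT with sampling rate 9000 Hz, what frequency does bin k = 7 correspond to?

The frequency of DFT bin k is: f_k = k * f_s / N
f_7 = 7 * 9000 / 64 = 7875/8 Hz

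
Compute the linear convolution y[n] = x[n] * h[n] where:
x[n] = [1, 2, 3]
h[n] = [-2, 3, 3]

y[n] = sum_k x[k]*h[n-k]. Output length = len(x) + len(h) - 1 = 3 + 3 - 1 = 5.
y[0] = 1*-2 = -2
y[1] = 2*-2 + 1*3 = -1
y[2] = 3*-2 + 2*3 + 1*3 = 3
y[3] = 3*3 + 2*3 = 15
y[4] = 3*3 = 9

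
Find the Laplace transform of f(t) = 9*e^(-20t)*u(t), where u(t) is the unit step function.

Standard Laplace transform pair:
e^(-at)*u(t) <-> 1/(s+a)
With a = 20: L{9*e^(-20t)*u(t)} = 9/(s+20), ROC: Re(s) > -20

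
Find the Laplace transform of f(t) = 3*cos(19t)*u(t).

Standard pair: cos(wt)*u(t) <-> s/(s^2+w^2)
With w = 19: L{3*cos(19t)*u(t)} = 3s/(s^2+361)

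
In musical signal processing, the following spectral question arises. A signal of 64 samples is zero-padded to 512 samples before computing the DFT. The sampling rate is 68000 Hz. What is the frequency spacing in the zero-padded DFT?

Original DFT: N = 64, resolution = f_s/N = 68000/64 = 2125/2 Hz
Zero-padded DFT: N = 512, resolution = f_s/N = 68000/512 = 2125/16 Hz
Zero-padding interpolates the spectrum (finer frequency grid)
but does NOT improve the true spectral resolution (ability to resolve close frequencies).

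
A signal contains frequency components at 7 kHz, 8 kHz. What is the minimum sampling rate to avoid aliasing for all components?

The highest frequency component is f_max = 8 kHz.
Nyquist rate = 2 * f_max = 2 * 8 kHz = 16 kHz.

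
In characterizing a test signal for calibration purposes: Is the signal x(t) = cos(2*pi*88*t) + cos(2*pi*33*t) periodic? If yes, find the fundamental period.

f1 = 88 Hz, f2 = 33 Hz
Period T1 = 1/88, T2 = 1/33
Ratio T1/T2 = 33/88, which is rational.
The signal is periodic with fundamental period T = 1/GCD(88,33) = 1/11 s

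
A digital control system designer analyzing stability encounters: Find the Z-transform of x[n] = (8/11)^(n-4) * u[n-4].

Time-shifting property: if X(z) = Z{x[n]}, then Z{x[n-d]} = z^(-d) * X(z)
X(z) = z/(z - 8/11) for x[n] = (8/11)^n * u[n]
Z{x[n-4]} = z^(-4) * z/(z - 8/11) = z^(-3)/(z - 8/11)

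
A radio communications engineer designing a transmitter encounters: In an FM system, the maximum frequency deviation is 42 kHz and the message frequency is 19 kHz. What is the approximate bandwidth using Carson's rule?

Carson's rule: BW = 2*(delta_f + f_m)
= 2*(42 + 19) kHz = 122 kHz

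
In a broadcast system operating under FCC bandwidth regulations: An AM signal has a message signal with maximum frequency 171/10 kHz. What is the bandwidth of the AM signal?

In AM (double-sideband), the bandwidth is twice the message frequency.
BW = 2 * f_m = 2 * 171/10 kHz = 171/5 kHz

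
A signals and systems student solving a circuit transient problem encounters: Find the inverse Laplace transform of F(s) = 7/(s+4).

Standard pair: k/(s+a) <-> k*e^(-at)*u(t)
With k=7, a=4: f(t) = 7*e^(-4t)*u(t)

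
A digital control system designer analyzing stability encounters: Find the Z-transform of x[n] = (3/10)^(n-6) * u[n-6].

Time-shifting property: if X(z) = Z{x[n]}, then Z{x[n-d]} = z^(-d) * X(z)
X(z) = z/(z - 3/10) for x[n] = (3/10)^n * u[n]
Z{x[n-6]} = z^(-6) * z/(z - 3/10) = z^(-5)/(z - 3/10)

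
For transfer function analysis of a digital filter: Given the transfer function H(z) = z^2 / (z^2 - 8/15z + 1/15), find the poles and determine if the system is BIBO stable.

Poles are roots of the denominator: z^2 - 8/15z + 1/15 = 0.
Quadratic formula: z = [-(-8/15) +/- sqrt((-8/15)^2 - 4*(1/15))] / 2
Discriminant = 64/225 - 4/15 = 4/225; sqrt = 2/15.
z = (8/15 +/- 2/15) / 2 => z = 1/3 or z = 1/5.
|p1| = 1/3, |p2| = 1/5.
For BIBO stability, all poles must lie inside the unit circle (|p| < 1).
System is STABLE since both |p| < 1.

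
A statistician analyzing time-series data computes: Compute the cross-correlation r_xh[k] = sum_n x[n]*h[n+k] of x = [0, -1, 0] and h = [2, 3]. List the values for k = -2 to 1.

Both sequences indexed from 0 and zero outside their support.
Lags with overlap: k = -2 to 1.
  r_xh[-2] = x[2]*h[0] = 0
  r_xh[-1] = x[1]*h[0] + x[2]*h[1] = -2
  r_xh[0] = x[0]*h[0] + x[1]*h[1] = -3
  r_xh[1] = x[0]*h[1] = 0
r_xh = [0, -2, -3, 0] (for k = -2, ..., 1)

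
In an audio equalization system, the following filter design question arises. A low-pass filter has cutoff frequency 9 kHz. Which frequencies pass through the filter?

A low-pass filter passes all frequencies below the cutoff frequency 9 kHz and attenuates higher frequencies.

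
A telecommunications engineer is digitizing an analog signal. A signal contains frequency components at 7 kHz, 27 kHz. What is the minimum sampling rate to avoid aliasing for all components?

The highest frequency component is f_max = 27 kHz.
Nyquist rate = 2 * f_max = 2 * 27 kHz = 54 kHz.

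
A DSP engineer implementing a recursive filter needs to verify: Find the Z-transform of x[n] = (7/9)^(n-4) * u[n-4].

Time-shifting property: if X(z) = Z{x[n]}, then Z{x[n-d]} = z^(-d) * X(z)
X(z) = z/(z - 7/9) for x[n] = (7/9)^n * u[n]
Z{x[n-4]} = z^(-4) * z/(z - 7/9) = z^(-3)/(z - 7/9)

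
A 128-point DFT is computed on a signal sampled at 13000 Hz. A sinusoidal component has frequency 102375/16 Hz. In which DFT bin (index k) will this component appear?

DFT frequency resolution = f_s/N = 13000/128 = 1625/16 Hz
Bin index k = f_signal / resolution = 102375/16 / 1625/16 = 63
The signal frequency 102375/16 Hz falls in DFT bin k = 63.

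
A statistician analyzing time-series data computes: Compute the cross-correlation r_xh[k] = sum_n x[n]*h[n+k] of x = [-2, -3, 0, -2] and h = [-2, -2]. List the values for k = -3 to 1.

Both sequences indexed from 0 and zero outside their support.
Lags with overlap: k = -3 to 1.
  r_xh[-3] = x[3]*h[0] = 4
  r_xh[-2] = x[2]*h[0] + x[3]*h[1] = 4
  r_xh[-1] = x[1]*h[0] + x[2]*h[1] = 6
  r_xh[0] = x[0]*h[0] + x[1]*h[1] = 10
  r_xh[1] = x[0]*h[1] = 4
r_xh = [4, 4, 6, 10, 4] (for k = -3, ..., 1)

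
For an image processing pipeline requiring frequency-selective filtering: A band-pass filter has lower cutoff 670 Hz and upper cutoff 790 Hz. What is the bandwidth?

Bandwidth = f_high - f_low
= 790 Hz - 670 Hz = 120 Hz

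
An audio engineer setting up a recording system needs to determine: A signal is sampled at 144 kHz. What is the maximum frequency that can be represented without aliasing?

The maximum frequency that can be represented without aliasing
is the Nyquist frequency: f_max = f_s / 2 = 144 kHz / 2 = 72 kHz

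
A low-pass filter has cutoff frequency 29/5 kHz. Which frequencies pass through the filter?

A low-pass filter passes all frequencies below the cutoff frequency 29/5 kHz and attenuates higher frequencies.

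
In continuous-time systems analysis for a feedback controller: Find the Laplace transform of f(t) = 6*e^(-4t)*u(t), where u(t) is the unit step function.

Standard Laplace transform pair:
e^(-at)*u(t) <-> 1/(s+a)
With a = 4: L{6*e^(-4t)*u(t)} = 6/(s+4), ROC: Re(s) > -4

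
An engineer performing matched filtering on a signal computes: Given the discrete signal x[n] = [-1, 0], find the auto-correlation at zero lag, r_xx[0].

The auto-correlation at zero lag r_xx[0] equals the signal energy.
r_xx[0] = sum of x[n]^2 = (-1)^2 + 0^2
= 1 + 0 = 1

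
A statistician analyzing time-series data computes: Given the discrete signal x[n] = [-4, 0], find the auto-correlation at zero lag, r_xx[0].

The auto-correlation at zero lag r_xx[0] equals the signal energy.
r_xx[0] = sum of x[n]^2 = (-4)^2 + 0^2
= 16 + 0 = 16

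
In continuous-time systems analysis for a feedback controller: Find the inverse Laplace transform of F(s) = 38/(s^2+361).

Standard pair: w/(s^2+w^2) <-> sin(wt)*u(t)
Recognize w^2 = 361, so w = 19; numerator 38 = 2*19.
f(t) = 2*sin(19t)*u(t)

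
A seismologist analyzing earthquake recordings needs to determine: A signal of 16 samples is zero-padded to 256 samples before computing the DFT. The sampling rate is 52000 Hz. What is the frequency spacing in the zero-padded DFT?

Original DFT: N = 16, resolution = f_s/N = 52000/16 = 3250 Hz
Zero-padded DFT: N = 256, resolution = f_s/N = 52000/256 = 1625/8 Hz
Zero-padding interpolates the spectrum (finer frequency grid)
but does NOT improve the true spectral resolution (ability to resolve close frequencies).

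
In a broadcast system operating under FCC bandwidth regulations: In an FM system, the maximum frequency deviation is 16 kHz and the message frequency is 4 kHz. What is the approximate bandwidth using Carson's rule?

Carson's rule: BW = 2*(delta_f + f_m)
= 2*(16 + 4) kHz = 40 kHz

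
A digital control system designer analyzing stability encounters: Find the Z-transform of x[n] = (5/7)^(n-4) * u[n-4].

Time-shifting property: if X(z) = Z{x[n]}, then Z{x[n-d]} = z^(-d) * X(z)
X(z) = z/(z - 5/7) for x[n] = (5/7)^n * u[n]
Z{x[n-4]} = z^(-4) * z/(z - 5/7) = z^(-3)/(z - 5/7)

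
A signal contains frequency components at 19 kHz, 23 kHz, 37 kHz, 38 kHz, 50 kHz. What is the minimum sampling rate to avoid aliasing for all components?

The highest frequency component is f_max = 50 kHz.
Nyquist rate = 2 * f_max = 2 * 50 kHz = 100 kHz.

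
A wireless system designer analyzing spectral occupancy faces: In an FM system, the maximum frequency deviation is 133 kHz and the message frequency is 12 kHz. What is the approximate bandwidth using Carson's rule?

Carson's rule: BW = 2*(delta_f + f_m)
= 2*(133 + 12) kHz = 290 kHz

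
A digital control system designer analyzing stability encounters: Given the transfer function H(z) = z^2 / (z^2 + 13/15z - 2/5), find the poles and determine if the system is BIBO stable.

Poles are roots of the denominator: z^2 + 13/15z - 2/5 = 0.
Quadratic formula: z = [-(13/15) +/- sqrt((13/15)^2 - 4*(-2/5))] / 2
Discriminant = 169/225 + 8/5 = 529/225; sqrt = 23/15.
z = (-13/15 +/- 23/15) / 2 => z = 1/3 or z = -6/5.
|p1| = 6/5, |p2| = 1/3.
For BIBO stability, all poles must lie inside the unit circle (|p| < 1).
System is UNSTABLE since at least one |p| >= 1.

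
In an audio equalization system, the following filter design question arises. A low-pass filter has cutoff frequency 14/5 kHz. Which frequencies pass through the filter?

A low-pass filter passes all frequencies below the cutoff frequency 14/5 kHz and attenuates higher frequencies.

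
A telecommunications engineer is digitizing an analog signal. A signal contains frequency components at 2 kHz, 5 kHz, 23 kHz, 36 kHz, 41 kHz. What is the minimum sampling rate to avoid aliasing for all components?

The highest frequency component is f_max = 41 kHz.
Nyquist rate = 2 * f_max = 2 * 41 kHz = 82 kHz.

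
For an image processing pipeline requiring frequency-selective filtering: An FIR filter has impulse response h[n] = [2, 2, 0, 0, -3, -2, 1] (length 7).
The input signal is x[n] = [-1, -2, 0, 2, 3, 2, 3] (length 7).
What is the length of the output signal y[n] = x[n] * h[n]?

For linear convolution, the output length is:
len(y) = len(x) + len(h) - 1 = 7 + 7 - 1 = 13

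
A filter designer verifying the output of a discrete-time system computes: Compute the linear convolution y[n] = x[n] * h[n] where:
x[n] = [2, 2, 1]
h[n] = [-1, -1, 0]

y[n] = sum_k x[k]*h[n-k]. Output length = len(x) + len(h) - 1 = 3 + 3 - 1 = 5.
y[0] = 2*-1 = -2
y[1] = 2*-1 + 2*-1 = -4
y[2] = 1*-1 + 2*-1 + 2*0 = -3
y[3] = 1*-1 + 2*0 = -1
y[4] = 1*0 = 0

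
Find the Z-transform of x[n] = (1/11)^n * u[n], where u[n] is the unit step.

The Z-transform of a^n * u[n] is z/(z-a) for |z| > |a|.
Here a = 1/11, so X(z) = z/(z - (1/11)) = 11z/(11z - 1)
ROC: |z| > 1/11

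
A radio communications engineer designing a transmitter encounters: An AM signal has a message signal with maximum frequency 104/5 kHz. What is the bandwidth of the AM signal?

In AM (double-sideband), the bandwidth is twice the message frequency.
BW = 2 * f_m = 2 * 104/5 kHz = 208/5 kHz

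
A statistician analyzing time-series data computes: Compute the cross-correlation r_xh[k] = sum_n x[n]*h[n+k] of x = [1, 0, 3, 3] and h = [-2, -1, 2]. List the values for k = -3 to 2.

Both sequences indexed from 0 and zero outside their support.
Lags with overlap: k = -3 to 2.
  r_xh[-3] = x[3]*h[0] = -6
  r_xh[-2] = x[2]*h[0] + x[3]*h[1] = -9
  r_xh[-1] = x[1]*h[0] + x[2]*h[1] + x[3]*h[2] = 3
  r_xh[0] = x[0]*h[0] + x[1]*h[1] + x[2]*h[2] = 4
  r_xh[1] = x[0]*h[1] + x[1]*h[2] = -1
  r_xh[2] = x[0]*h[2] = 2
r_xh = [-6, -9, 3, 4, -1, 2] (for k = -3, ..., 2)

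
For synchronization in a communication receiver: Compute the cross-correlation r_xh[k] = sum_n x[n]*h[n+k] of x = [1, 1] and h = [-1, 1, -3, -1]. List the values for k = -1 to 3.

Both sequences indexed from 0 and zero outside their support.
Lags with overlap: k = -1 to 3.
  r_xh[-1] = x[1]*h[0] = -1
  r_xh[0] = x[0]*h[0] + x[1]*h[1] = 0
  r_xh[1] = x[0]*h[1] + x[1]*h[2] = -2
  r_xh[2] = x[0]*h[2] + x[1]*h[3] = -4
  r_xh[3] = x[0]*h[3] = -1
r_xh = [-1, 0, -2, -4, -1] (for k = -1, ..., 3)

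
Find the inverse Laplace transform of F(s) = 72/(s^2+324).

Standard pair: w/(s^2+w^2) <-> sin(wt)*u(t)
Recognize w^2 = 324, so w = 18; numerator 72 = 4*18.
f(t) = 4*sin(18t)*u(t)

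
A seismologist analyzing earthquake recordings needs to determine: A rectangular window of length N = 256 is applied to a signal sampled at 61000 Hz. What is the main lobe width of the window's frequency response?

For a rectangular window of length N,
the main lobe width in frequency is 2*f_s/N.
= 2*61000/256 = 7625/16 Hz
This determines the minimum frequency separation for resolving two sinusoids.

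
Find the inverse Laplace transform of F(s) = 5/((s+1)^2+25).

Standard pair: w/((s+a)^2+w^2) <-> e^(-at)*sin(wt)*u(t)
With a=1, w=5: f(t) = e^(-t)*sin(5t)*u(t)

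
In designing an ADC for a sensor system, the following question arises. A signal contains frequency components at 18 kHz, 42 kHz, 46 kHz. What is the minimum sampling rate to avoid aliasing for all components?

The highest frequency component is f_max = 46 kHz.
Nyquist rate = 2 * f_max = 2 * 46 kHz = 92 kHz.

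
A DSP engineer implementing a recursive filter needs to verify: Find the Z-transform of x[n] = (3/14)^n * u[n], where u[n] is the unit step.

The Z-transform of a^n * u[n] is z/(z-a) for |z| > |a|.
Here a = 3/14, so X(z) = z/(z - (3/14)) = 14z/(14z - 3)
ROC: |z| > 3/14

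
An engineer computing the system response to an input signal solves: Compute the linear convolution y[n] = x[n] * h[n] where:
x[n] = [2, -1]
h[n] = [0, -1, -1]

y[n] = sum_k x[k]*h[n-k]. Output length = len(x) + len(h) - 1 = 2 + 3 - 1 = 4.
y[0] = 2*0 = 0
y[1] = -1*0 + 2*-1 = -2
y[2] = -1*-1 + 2*-1 = -1
y[3] = -1*-1 = 1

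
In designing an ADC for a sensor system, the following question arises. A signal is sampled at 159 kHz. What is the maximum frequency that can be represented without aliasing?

The maximum frequency that can be represented without aliasing
is the Nyquist frequency: f_max = f_s / 2 = 159 kHz / 2 = 159/2 kHz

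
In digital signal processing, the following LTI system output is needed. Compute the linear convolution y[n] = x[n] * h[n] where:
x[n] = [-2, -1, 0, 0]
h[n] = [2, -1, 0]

y[n] = sum_k x[k]*h[n-k]. Output length = len(x) + len(h) - 1 = 4 + 3 - 1 = 6.
y[0] = -2*2 = -4
y[1] = -1*2 + -2*-1 = 0
y[2] = 0*2 + -1*-1 + -2*0 = 1
y[3] = 0*2 + 0*-1 + -1*0 = 0
y[4] = 0*-1 + 0*0 = 0
y[5] = 0*0 = 0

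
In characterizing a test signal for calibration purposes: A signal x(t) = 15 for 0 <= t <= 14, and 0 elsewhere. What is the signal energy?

Energy = integral of |x(t)|^2 dt over the signal duration
= 15^2 * 14 = 225 * 14 = 3150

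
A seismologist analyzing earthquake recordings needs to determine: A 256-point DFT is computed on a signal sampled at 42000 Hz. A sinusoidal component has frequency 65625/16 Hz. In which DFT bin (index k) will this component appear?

DFT frequency resolution = f_s/N = 42000/256 = 2625/16 Hz
Bin index k = f_signal / resolution = 65625/16 / 2625/16 = 25
The signal frequency 65625/16 Hz falls in DFT bin k = 25.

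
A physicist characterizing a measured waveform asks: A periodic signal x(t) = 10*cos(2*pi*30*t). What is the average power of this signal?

Average power of A*cos(wt) is A^2/2.
P = 10^2 / 2 = 100/2 = 50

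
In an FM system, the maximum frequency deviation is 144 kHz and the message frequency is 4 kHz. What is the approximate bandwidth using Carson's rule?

Carson's rule: BW = 2*(delta_f + f_m)
= 2*(144 + 4) kHz = 296 kHz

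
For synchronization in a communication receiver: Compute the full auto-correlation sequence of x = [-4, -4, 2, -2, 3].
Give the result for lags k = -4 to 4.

r_xx[k] = sum_m x[m]*x[m+k], indexed from 0, for k = -4 to 4:
  r_xx[-4] = x[4]*x[0] = -12
  r_xx[-3] = x[3]*x[0] + x[4]*x[1] = -4
  r_xx[-2] = x[2]*x[0] + x[3]*x[1] + x[4]*x[2] = 6
  r_xx[-1] = x[1]*x[0] + x[2]*x[1] + x[3]*x[2] + x[4]*x[3] = -2
  r_xx[0] = x[0]*x[0] + x[1]*x[1] + x[2]*x[2] + x[3]*x[3] + x[4]*x[4] = 49
  r_xx[1] = x[0]*x[1] + x[1]*x[2] + x[2]*x[3] + x[3]*x[4] = -2
  r_xx[2] = x[0]*x[2] + x[1]*x[3] + x[2]*x[4] = 6
  r_xx[3] = x[0]*x[3] + x[1]*x[4] = -4
  r_xx[4] = x[0]*x[4] = -12
r_xx = [-12, -4, 6, -2, 49, -2, 6, -4, -12]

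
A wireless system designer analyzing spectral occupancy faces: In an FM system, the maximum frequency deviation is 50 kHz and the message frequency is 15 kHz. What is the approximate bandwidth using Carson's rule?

Carson's rule: BW = 2*(delta_f + f_m)
= 2*(50 + 15) kHz = 130 kHz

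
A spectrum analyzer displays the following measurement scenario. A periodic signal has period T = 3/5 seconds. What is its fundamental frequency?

The fundamental frequency is the reciprocal of the period.
f = 1/T = 1/(3/5) = 5/3 Hz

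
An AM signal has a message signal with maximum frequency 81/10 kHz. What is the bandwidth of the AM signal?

In AM (double-sideband), the bandwidth is twice the message frequency.
BW = 2 * f_m = 2 * 81/10 kHz = 81/5 kHz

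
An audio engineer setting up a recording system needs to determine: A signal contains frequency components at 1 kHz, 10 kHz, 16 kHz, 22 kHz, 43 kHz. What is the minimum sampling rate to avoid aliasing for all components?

The highest frequency component is f_max = 43 kHz.
Nyquist rate = 2 * f_max = 2 * 43 kHz = 86 kHz.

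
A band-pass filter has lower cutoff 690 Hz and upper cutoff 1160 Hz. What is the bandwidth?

Bandwidth = f_high - f_low
= 1160 Hz - 690 Hz = 470 Hz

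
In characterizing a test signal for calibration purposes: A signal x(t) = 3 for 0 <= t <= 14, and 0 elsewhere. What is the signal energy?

Energy = integral of |x(t)|^2 dt over the signal duration
= 3^2 * 14 = 9 * 14 = 126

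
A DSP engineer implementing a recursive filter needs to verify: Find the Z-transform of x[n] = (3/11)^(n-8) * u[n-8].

Time-shifting property: if X(z) = Z{x[n]}, then Z{x[n-d]} = z^(-d) * X(z)
X(z) = z/(z - 3/11) for x[n] = (3/11)^n * u[n]
Z{x[n-8]} = z^(-8) * z/(z - 3/11) = z^(-7)/(z - 3/11)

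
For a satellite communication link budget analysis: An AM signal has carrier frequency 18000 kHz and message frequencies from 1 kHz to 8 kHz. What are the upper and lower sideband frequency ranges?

Upper sideband (USB) = fc + [fm_low, fm_high] = 18000 + [1, 8] = [18001, 18008] kHz
Lower sideband (LSB) = fc - [fm_high, fm_low] = 18000 - [8, 1] = [17992, 17999] kHz
Total occupied spectrum: 17992 kHz to 18008 kHz (plus carrier at 18000 kHz)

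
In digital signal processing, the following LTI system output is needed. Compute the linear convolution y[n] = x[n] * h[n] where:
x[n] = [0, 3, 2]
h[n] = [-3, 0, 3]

y[n] = sum_k x[k]*h[n-k]. Output length = len(x) + len(h) - 1 = 3 + 3 - 1 = 5.
y[0] = 0*-3 = 0
y[1] = 3*-3 + 0*0 = -9
y[2] = 2*-3 + 3*0 + 0*3 = -6
y[3] = 2*0 + 3*3 = 9
y[4] = 2*3 = 6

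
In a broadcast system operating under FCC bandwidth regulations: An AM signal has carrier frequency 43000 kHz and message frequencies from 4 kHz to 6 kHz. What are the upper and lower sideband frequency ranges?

Upper sideband (USB) = fc + [fm_low, fm_high] = 43000 + [4, 6] = [43004, 43006] kHz
Lower sideband (LSB) = fc - [fm_high, fm_low] = 43000 - [6, 4] = [42994, 42996] kHz
Total occupied spectrum: 42994 kHz to 43006 kHz (plus carrier at 43000 kHz)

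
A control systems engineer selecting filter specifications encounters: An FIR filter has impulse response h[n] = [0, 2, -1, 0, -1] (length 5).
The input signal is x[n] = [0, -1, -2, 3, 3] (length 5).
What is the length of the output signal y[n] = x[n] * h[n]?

For linear convolution, the output length is:
len(y) = len(x) + len(h) - 1 = 5 + 5 - 1 = 9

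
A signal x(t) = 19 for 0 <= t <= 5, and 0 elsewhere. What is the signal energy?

Energy = integral of |x(t)|^2 dt over the signal duration
= 19^2 * 5 = 361 * 5 = 1805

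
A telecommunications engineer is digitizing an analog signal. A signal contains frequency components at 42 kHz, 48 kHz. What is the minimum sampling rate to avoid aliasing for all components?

The highest frequency component is f_max = 48 kHz.
Nyquist rate = 2 * f_max = 2 * 48 kHz = 96 kHz.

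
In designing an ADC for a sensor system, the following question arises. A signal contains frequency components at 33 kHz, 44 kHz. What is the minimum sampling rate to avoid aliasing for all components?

The highest frequency component is f_max = 44 kHz.
Nyquist rate = 2 * f_max = 2 * 44 kHz = 88 kHz.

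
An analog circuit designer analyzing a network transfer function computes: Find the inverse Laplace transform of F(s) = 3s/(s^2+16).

Standard pair: s/(s^2+w^2) <-> cos(wt)*u(t)
With k=3, w=4: f(t) = 3*cos(4t)*u(t)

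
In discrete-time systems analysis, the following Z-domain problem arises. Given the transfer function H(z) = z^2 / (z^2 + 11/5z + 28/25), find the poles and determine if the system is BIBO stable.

Poles are roots of the denominator: z^2 + 11/5z + 28/25 = 0.
Quadratic formula: z = [-(11/5) +/- sqrt((11/5)^2 - 4*(28/25))] / 2
Discriminant = 121/25 - 112/25 = 9/25; sqrt = 3/5.
z = (-11/5 +/- 3/5) / 2 => z = -4/5 or z = -7/5.
|p1| = 7/5, |p2| = 4/5.
For BIBO stability, all poles must lie inside the unit circle (|p| < 1).
System is UNSTABLE since at least one |p| >= 1.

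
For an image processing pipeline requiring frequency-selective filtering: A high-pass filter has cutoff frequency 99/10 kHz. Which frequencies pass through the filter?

A high-pass filter passes all frequencies above the cutoff frequency 99/10 kHz and attenuates lower frequencies.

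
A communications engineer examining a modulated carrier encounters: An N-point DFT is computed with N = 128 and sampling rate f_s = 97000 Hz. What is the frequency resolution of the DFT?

DFT frequency resolution = f_s / N
= 97000 / 128 = 12125/16 Hz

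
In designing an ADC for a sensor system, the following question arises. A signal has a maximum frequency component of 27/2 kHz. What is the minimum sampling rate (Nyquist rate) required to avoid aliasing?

By the Nyquist-Shannon sampling theorem,
the minimum sampling rate (Nyquist rate) must be at least 2 * f_max.
Nyquist rate = 2 * 27/2 kHz = 27 kHz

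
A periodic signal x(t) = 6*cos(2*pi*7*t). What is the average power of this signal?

Average power of A*cos(wt) is A^2/2.
P = 6^2 / 2 = 36/2 = 18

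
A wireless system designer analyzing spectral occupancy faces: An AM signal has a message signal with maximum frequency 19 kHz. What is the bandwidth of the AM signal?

In AM (double-sideband), the bandwidth is twice the message frequency.
BW = 2 * f_m = 2 * 19 kHz = 38 kHz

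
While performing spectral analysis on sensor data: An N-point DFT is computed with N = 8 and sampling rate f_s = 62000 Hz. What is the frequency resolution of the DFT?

DFT frequency resolution = f_s / N
= 62000 / 8 = 7750 Hz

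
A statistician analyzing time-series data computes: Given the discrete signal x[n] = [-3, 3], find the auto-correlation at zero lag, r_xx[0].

The auto-correlation at zero lag r_xx[0] equals the signal energy.
r_xx[0] = sum of x[n]^2 = (-3)^2 + 3^2
= 9 + 9 = 18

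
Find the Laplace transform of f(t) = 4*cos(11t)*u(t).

Standard pair: cos(wt)*u(t) <-> s/(s^2+w^2)
With w = 11: L{4*cos(11t)*u(t)} = 4s/(s^2+121)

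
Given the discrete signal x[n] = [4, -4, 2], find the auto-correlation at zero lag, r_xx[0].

The auto-correlation at zero lag r_xx[0] equals the signal energy.
r_xx[0] = sum of x[n]^2 = 4^2 + (-4)^2 + 2^2
= 16 + 16 + 4 = 36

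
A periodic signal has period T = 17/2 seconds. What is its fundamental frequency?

The fundamental frequency is the reciprocal of the period.
f = 1/T = 1/(17/2) = 2/17 Hz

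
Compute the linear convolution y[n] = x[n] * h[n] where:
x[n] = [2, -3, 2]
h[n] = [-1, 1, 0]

y[n] = sum_k x[k]*h[n-k]. Output length = len(x) + len(h) - 1 = 3 + 3 - 1 = 5.
y[0] = 2*-1 = -2
y[1] = -3*-1 + 2*1 = 5
y[2] = 2*-1 + -3*1 + 2*0 = -5
y[3] = 2*1 + -3*0 = 2
y[4] = 2*0 = 0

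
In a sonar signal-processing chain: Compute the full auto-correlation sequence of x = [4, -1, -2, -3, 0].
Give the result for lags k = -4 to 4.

r_xx[k] = sum_m x[m]*x[m+k], indexed from 0, for k = -4 to 4:
  r_xx[-4] = x[4]*x[0] = 0
  r_xx[-3] = x[3]*x[0] + x[4]*x[1] = -12
  r_xx[-2] = x[2]*x[0] + x[3]*x[1] + x[4]*x[2] = -5
  r_xx[-1] = x[1]*x[0] + x[2]*x[1] + x[3]*x[2] + x[4]*x[3] = 4
  r_xx[0] = x[0]*x[0] + x[1]*x[1] + x[2]*x[2] + x[3]*x[3] + x[4]*x[4] = 30
  r_xx[1] = x[0]*x[1] + x[1]*x[2] + x[2]*x[3] + x[3]*x[4] = 4
  r_xx[2] = x[0]*x[2] + x[1]*x[3] + x[2]*x[4] = -5
  r_xx[3] = x[0]*x[3] + x[1]*x[4] = -12
  r_xx[4] = x[0]*x[4] = 0
r_xx = [0, -12, -5, 4, 30, 4, -5, -12, 0]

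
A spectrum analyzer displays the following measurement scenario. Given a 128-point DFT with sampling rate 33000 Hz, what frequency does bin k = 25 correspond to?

The frequency of DFT bin k is: f_k = k * f_s / N
f_25 = 25 * 33000 / 128 = 103125/16 Hz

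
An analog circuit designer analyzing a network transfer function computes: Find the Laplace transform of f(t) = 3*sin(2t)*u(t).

Standard pair: sin(wt)*u(t) <-> w/(s^2+w^2)
With w = 2: L{3*sin(2t)*u(t)} = 6/(s^2+4)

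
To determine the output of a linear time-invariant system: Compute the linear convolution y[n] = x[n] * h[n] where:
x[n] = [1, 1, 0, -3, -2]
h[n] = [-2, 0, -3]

y[n] = sum_k x[k]*h[n-k]. Output length = len(x) + len(h) - 1 = 5 + 3 - 1 = 7.
y[0] = 1*-2 = -2
y[1] = 1*-2 + 1*0 = -2
y[2] = 0*-2 + 1*0 + 1*-3 = -3
y[3] = -3*-2 + 0*0 + 1*-3 = 3
y[4] = -2*-2 + -3*0 + 0*-3 = 4
y[5] = -2*0 + -3*-3 = 9
y[6] = -2*-3 = 6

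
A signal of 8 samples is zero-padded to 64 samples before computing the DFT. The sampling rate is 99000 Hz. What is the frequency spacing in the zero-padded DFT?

Original DFT: N = 8, resolution = f_s/N = 99000/8 = 12375 Hz
Zero-padded DFT: N = 64, resolution = f_s/N = 99000/64 = 12375/8 Hz
Zero-padding interpolates the spectrum (finer frequency grid)
but does NOT improve the true spectral resolution (ability to resolve close frequencies).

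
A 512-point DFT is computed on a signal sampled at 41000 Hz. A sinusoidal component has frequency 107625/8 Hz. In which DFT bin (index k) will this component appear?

DFT frequency resolution = f_s/N = 41000/512 = 5125/64 Hz
Bin index k = f_signal / resolution = 107625/8 / 5125/64 = 168
The signal frequency 107625/8 Hz falls in DFT bin k = 168.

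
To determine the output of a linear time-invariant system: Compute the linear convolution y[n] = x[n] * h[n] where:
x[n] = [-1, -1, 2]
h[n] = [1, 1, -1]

y[n] = sum_k x[k]*h[n-k]. Output length = len(x) + len(h) - 1 = 3 + 3 - 1 = 5.
y[0] = -1*1 = -1
y[1] = -1*1 + -1*1 = -2
y[2] = 2*1 + -1*1 + -1*-1 = 2
y[3] = 2*1 + -1*-1 = 3
y[4] = 2*-1 = -2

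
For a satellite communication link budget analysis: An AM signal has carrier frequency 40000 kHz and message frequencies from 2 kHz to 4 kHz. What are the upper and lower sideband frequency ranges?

Upper sideband (USB) = fc + [fm_low, fm_high] = 40000 + [2, 4] = [40002, 40004] kHz
Lower sideband (LSB) = fc - [fm_high, fm_low] = 40000 - [4, 2] = [39996, 39998] kHz
Total occupied spectrum: 39996 kHz to 40004 kHz (plus carrier at 40000 kHz)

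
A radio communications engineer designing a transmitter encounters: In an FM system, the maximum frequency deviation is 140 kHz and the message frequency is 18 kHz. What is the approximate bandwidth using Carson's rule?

Carson's rule: BW = 2*(delta_f + f_m)
= 2*(140 + 18) kHz = 316 kHz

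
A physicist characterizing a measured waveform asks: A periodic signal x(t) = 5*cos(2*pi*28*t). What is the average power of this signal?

Average power of A*cos(wt) is A^2/2.
P = 5^2 / 2 = 25/2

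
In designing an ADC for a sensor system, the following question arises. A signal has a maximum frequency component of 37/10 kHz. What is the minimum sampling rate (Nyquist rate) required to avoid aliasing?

By the Nyquist-Shannon sampling theorem,
the minimum sampling rate (Nyquist rate) must be at least 2 * f_max.
Nyquist rate = 2 * 37/10 kHz = 37/5 kHz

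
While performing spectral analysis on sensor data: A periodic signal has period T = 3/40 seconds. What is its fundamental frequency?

The fundamental frequency is the reciprocal of the period.
f = 1/T = 1/(3/40) = 40/3 Hz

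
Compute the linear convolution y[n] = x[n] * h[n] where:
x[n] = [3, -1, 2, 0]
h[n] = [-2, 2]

y[n] = sum_k x[k]*h[n-k]. Output length = len(x) + len(h) - 1 = 4 + 2 - 1 = 5.
y[0] = 3*-2 = -6
y[1] = -1*-2 + 3*2 = 8
y[2] = 2*-2 + -1*2 = -6
y[3] = 0*-2 + 2*2 = 4
y[4] = 0*2 = 0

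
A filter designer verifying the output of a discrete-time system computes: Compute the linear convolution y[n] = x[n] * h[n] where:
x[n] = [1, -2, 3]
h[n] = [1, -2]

y[n] = sum_k x[k]*h[n-k]. Output length = len(x) + len(h) - 1 = 3 + 2 - 1 = 4.
y[0] = 1*1 = 1
y[1] = -2*1 + 1*-2 = -4
y[2] = 3*1 + -2*-2 = 7
y[3] = 3*-2 = -6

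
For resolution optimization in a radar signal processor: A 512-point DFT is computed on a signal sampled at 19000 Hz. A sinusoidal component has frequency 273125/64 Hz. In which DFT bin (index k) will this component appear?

DFT frequency resolution = f_s/N = 19000/512 = 2375/64 Hz
Bin index k = f_signal / resolution = 273125/64 / 2375/64 = 115
The signal frequency 273125/64 Hz falls in DFT bin k = 115.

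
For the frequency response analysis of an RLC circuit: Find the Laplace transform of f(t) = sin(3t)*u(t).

Standard pair: sin(wt)*u(t) <-> w/(s^2+w^2)
With w = 3: L{sin(3t)*u(t)} = 3/(s^2+9)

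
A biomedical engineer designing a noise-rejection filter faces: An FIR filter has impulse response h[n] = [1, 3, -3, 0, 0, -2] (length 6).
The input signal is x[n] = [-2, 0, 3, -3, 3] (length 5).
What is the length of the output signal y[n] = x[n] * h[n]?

For linear convolution, the output length is:
len(y) = len(x) + len(h) - 1 = 5 + 6 - 1 = 10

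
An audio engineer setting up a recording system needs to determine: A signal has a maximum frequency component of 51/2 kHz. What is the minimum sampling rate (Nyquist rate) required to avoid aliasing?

By the Nyquist-Shannon sampling theorem,
the minimum sampling rate (Nyquist rate) must be at least 2 * f_max.
Nyquist rate = 2 * 51/2 kHz = 51 kHz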